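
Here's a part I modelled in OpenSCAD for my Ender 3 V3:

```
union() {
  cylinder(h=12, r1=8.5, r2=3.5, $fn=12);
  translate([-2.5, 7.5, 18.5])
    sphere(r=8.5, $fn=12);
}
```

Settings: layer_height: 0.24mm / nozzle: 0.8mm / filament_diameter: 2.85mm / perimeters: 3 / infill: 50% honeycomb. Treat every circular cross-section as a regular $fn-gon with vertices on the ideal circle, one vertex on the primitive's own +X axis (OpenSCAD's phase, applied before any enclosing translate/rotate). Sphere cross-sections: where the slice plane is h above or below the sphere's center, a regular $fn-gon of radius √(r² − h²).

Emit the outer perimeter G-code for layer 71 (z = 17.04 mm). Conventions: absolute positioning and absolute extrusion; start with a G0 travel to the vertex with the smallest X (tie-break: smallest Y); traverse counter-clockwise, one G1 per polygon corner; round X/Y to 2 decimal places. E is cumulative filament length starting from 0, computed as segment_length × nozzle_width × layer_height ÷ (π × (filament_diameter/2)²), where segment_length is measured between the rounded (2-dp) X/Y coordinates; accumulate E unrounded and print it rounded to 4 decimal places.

At z = 17.04 mm: the cone is not intersected at this z (z outside [0, 12]); the r=8.5 sphere at (-2.5, 7.5) contributes a regular 12-gon of circumradius √(8.5²−1.46²) = 8.374; Combining (union): only the r=8.5 sphere at (-2.5, 7.5) is present, so the union is just that shape — 1 connected region. The outline is a single polygon with 12 vertices. Extrusion per mm of travel: 0.8 × 0.24 / (π × 1.425²) = 0.030097. Accumulating E over each segment gives final E = 1.5652.

G0 X-10.87 Y7.50 Z17.04
G1 X-9.75 Y3.31 E0.1305
G1 X-6.69 Y0.25 E0.2608
G1 X-2.50 Y-0.87 E0.3913
G1 X1.69 Y0.25 E0.5218
G1 X4.75 Y3.31 E0.6521
G1 X5.87 Y7.50 E0.7826
G1 X4.75 Y11.69 E0.9132
G1 X1.69 Y14.75 E1.0434
G1 X-2.50 Y15.87 E1.1739
G1 X-6.69 Y14.75 E1.3045
G1 X-9.75 Y11.69 E1.4347
G1 X-10.87 Y7.50 E1.5652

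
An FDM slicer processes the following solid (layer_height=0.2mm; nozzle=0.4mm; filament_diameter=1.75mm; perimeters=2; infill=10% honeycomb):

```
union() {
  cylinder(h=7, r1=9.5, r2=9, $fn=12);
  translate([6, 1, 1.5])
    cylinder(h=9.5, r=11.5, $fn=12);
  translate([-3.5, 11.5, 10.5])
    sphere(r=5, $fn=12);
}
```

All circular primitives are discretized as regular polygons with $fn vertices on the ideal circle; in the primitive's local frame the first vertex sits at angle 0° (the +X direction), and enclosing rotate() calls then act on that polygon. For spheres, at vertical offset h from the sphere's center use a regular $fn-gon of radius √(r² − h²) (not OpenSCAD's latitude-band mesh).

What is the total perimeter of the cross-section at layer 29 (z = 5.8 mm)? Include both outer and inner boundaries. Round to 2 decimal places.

At z = 5.8 mm: the cone (r1=9.5→r2=9) has section circumradius 9.086 here — a regular 12-gon (perimeter = 2·12·9.086·sin(180°/12) = 56.44 mm); the r=11.5 cylinder at (6, 1) contributes a regular 12-gon of circumradius 11.5 (perimeter = 2·12·11.500·sin(180°/12) = 71.43 mm); the sphere at (-3.5, 11.5): section is a regular 12-gon, circumradius = √(r²−h²) = √(5²−4.7²) = 1.706 (perimeter = 2·12·1.706·sin(180°/12) = 10.60 mm); Combining (union): the regions partially overlap (shared area 192.03 mm²), so the edge portions inside another operand are dropped and the merged outline is re-measured after clipping — boundary = 87.89 mm. Overall, the cross-section has 2 separate islands. Total boundary length (outer) = 87.89 mm.

87.89 mm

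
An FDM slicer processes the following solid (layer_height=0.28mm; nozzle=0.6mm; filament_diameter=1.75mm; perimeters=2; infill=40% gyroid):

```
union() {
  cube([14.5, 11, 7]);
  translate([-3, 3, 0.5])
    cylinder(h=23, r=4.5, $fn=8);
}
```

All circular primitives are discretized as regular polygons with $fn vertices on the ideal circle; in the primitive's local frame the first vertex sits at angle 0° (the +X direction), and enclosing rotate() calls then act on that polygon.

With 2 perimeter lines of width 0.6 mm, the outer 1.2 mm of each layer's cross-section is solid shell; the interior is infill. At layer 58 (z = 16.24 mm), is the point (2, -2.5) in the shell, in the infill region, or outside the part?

outside

At z = 16.24 mm: the cube is not intersected at this z (z outside [0, 7]); the cylinder at (-3, 3): section is a regular 8-gon, circumradius r=4.5; Taking the union: only the r=4.5 cylinder at (-3, 3) is present, so the union is just that shape — 1 connected region. Overall, the cross-section is a single solid region. The nearest boundary edge runs (-3.00, -1.50)→(0.18, -0.18); distance from the point to it = 2.95 mm. The point is not inside any of the regions above, so it lies outside the cross-section (2.95 mm from the nearest boundary).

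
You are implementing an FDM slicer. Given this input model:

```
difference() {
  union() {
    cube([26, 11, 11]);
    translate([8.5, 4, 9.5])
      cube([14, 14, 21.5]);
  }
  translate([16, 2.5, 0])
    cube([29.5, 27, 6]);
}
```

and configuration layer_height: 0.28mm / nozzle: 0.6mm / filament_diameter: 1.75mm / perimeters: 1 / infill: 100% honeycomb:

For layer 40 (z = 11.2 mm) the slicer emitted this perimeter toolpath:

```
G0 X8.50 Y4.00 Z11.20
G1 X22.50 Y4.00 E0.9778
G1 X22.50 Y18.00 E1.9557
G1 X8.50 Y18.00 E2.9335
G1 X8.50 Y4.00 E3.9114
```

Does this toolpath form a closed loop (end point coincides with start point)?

Start point (G0): (8.50, 4.00). End point (last G1): the path returns to the start — closed.

yes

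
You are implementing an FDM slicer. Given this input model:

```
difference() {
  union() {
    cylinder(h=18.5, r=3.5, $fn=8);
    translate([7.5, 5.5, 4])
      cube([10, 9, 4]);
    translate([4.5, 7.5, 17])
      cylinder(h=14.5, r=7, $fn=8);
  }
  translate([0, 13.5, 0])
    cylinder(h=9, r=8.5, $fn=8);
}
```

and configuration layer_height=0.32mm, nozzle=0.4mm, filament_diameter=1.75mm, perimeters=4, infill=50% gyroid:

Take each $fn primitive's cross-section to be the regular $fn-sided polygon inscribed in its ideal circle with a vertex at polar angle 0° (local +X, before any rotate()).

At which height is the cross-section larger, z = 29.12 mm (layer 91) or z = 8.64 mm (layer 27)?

Layer 91 (z = 29.12): the cylinder is not intersected at this z (z outside [0, 18.5]); the cube at (7.5, 5.5) is not intersected at this z (z outside [4, 8]); the r=7 cylinder at (4.5, 7.5) gives a regular 8-gon of circumradius 7 (constant along its height) (area = (8/2)·7.000²·sin(360°/8) = 138.59 mm²); Taking the union: only the r=7 cylinder at (4.5, 7.5) is present, so the union is just that shape — area = 138.59 mm²; the cylinder at (0, 13.5) does not reach this height (z outside [0, 9]); Subtracting the remaining from the first: none of the subtracted shapes is present at this height, so the result so far is unchanged — area = 138.59 mm². So its area = 138.59 mm². Layer 27 (z = 8.64): the cylinder: section is a regular 8-gon, circumradius r=3.5 (area = (8/2)·3.500²·sin(360°/8) = 34.65 mm²); the cube at (7.5, 5.5) does not reach this height (z outside [4, 8]); the cylinder at (4.5, 7.5) does not reach this height (z outside [17, 31.5]); Combining (union): only the r=3.5 cylinder is present, so the union is just that shape — area = 34.65 mm²; the r=8.5 cylinder at (0, 13.5) contributes a regular 8-gon of circumradius 8.5 (area = (8/2)·8.500²·sin(360°/8) = 204.35 mm²); Subtracting the remaining from the first: starting from that combined region (34.65 mm²), the r=8.5 cylinder at (0, 13.5) misses the remaining region (no effect) — area = 34.65 mm². So its area = 34.65 mm². Layer 91 is larger (138.59 vs 34.65 mm²).

layer 91 (z = 29.12 mm)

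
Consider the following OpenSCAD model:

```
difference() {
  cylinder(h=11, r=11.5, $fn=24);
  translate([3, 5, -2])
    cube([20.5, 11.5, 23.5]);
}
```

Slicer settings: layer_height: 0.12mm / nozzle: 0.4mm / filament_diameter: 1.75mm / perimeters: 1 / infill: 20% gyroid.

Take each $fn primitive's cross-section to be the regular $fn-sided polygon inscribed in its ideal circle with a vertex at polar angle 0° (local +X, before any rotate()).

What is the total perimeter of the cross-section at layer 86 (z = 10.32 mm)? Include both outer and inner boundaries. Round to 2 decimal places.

At z = 10.32 mm: the cylinder: section is a regular 24-gon, circumradius r=11.5 (perimeter = 2·24·11.500·sin(180°/24) = 72.05 mm); the 20.5×11.5 cube at (3, 5) contributes its full rectangle (perimeter 64.00 mm); Taking the first minus the rest: starting from the r=11.5 cylinder, the 20.5×11.5 cube at (3, 5) partially overlaps it — only the 28.50 mm² overlap (of its 235.75 mm²) is removed, clipping the outline — boundary = 75.63 mm. Overall, the cross-section is a single solid region. Total boundary length (outer) = 75.63 mm.

75.63 mm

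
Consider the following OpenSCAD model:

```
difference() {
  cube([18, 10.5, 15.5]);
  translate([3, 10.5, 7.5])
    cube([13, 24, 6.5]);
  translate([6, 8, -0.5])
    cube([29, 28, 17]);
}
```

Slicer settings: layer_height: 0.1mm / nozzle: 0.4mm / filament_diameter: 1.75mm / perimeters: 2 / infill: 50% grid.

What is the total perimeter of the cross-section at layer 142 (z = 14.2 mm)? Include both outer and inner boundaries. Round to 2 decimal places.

At z = 14.2 mm: the cube (footprint 18×10.5) is included at this height (perimeter 57.00 mm); the cube at (3, 10.5) is absent (z outside [7.5, 14]); the cube at (6, 8) (footprint 29×28) is included at this height (perimeter 114.00 mm); Subtracting the remaining from the first: starting from the 18×10.5 cube, the 29×28 cube at (6, 8) partially overlaps it — only the 30.00 mm² overlap (of its 812.00 mm²) is removed, clipping the outline — boundary = 57.00 mm. Overall, the cross-section is a single solid region. Total boundary length (outer) = 57.00 mm.

57.00 mm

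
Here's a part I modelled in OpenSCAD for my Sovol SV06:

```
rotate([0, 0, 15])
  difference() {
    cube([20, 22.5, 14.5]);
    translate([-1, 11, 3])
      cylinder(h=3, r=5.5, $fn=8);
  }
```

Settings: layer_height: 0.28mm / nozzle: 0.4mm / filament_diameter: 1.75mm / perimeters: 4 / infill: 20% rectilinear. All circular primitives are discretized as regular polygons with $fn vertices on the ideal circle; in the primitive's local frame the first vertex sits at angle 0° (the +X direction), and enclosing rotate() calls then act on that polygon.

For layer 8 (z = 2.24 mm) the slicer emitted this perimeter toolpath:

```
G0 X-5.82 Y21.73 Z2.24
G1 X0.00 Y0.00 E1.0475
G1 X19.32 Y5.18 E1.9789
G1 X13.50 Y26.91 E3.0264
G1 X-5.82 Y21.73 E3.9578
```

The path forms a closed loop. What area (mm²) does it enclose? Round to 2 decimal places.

Apply the shoelace formula to the sequence of (X, Y) vertices; enclosed area = 449.97 mm².

449.97 mm²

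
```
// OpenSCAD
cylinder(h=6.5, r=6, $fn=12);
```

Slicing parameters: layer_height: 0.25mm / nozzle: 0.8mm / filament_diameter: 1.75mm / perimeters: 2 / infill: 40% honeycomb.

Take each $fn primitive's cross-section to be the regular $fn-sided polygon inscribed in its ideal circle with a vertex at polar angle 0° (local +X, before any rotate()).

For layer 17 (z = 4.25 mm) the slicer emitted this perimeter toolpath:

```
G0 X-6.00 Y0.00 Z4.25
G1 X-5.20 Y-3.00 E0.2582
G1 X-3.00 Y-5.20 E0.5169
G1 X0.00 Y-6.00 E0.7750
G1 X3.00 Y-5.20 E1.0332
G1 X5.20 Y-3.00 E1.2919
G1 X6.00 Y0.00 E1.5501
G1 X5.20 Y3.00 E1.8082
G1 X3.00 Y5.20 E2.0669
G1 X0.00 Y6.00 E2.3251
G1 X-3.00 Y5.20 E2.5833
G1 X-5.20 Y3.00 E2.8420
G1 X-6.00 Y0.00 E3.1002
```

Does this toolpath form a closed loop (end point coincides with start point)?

yes

Start point (G0): (-6.00, 0.00). End point (last G1): the path returns to the start — closed.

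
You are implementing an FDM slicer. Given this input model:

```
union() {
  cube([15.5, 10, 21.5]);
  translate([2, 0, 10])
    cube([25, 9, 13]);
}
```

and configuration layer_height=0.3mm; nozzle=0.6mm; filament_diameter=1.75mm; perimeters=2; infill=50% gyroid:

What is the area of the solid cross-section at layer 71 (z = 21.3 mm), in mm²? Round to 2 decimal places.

258.50 mm²

At z = 21.3 mm: the cube (footprint 15.5×10) is included at this height (area 155.00 mm²); the cube at (2, 0) is present — its section is the full 25×9 rectangle (area 225.00 mm²); Combining (union): the regions partially overlap — summed areas 380.00 mm² minus the doubly-counted overlap 121.50 mm² gives 258.50 mm² — area = 258.50 mm². Overall, the cross-section is a single solid region. Net area = 258.50 mm².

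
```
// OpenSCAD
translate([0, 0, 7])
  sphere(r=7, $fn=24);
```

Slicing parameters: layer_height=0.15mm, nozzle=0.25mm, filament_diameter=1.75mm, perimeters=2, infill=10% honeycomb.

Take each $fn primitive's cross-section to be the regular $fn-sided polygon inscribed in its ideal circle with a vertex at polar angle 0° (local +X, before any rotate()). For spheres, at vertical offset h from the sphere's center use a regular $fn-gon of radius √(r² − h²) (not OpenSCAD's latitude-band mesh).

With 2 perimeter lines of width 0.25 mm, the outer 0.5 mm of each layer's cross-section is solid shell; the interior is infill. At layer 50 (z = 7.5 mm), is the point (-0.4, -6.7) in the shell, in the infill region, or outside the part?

At z = 7.5 mm: the r=7 sphere contributes a regular 24-gon of circumradius √(7²−0.5²) = 6.982. Overall, the cross-section is a single solid region. The nearest boundary edge runs (-1.81, -6.74)→(-0.00, -6.98); distance from the point to it = 0.23 mm. The point is inside the cross-section, 0.23 mm from the nearest boundary — within the 0.5 mm shell band (2 × 0.25).

shell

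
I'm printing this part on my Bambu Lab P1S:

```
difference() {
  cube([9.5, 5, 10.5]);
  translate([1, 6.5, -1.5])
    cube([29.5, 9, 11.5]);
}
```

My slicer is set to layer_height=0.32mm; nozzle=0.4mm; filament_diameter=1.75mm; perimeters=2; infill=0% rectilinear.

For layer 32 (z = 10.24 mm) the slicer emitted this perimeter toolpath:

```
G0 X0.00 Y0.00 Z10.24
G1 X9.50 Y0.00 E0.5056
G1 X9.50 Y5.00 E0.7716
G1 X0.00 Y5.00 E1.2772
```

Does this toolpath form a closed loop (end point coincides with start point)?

no

Start point (G0): (0.00, 0.00). End point (last G1): the path does not return to the start — open.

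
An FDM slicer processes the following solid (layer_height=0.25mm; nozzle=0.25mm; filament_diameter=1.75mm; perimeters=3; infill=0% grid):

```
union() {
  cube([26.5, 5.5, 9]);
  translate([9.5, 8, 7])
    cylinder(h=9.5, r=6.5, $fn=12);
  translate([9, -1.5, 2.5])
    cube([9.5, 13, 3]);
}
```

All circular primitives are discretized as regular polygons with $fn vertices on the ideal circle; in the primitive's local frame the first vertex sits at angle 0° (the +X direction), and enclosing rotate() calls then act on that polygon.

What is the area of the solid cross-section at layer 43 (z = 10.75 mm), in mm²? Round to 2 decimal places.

At z = 10.75 mm: the cube is absent (z outside [0, 9]); the r=6.5 cylinder at (9.5, 8) gives a regular 12-gon of circumradius 6.5 (constant along its height) (area = (12/2)·6.500²·sin(360°/12) = 126.75 mm²); the cube at (9, -1.5) does not reach this height (z outside [2.5, 5.5]); Merging all regions: only the r=6.5 cylinder at (9.5, 8) is present, so the union is just that shape — area = 126.75 mm². Overall, the cross-section is a single solid region. Net area = 126.75 mm².

126.75 mm²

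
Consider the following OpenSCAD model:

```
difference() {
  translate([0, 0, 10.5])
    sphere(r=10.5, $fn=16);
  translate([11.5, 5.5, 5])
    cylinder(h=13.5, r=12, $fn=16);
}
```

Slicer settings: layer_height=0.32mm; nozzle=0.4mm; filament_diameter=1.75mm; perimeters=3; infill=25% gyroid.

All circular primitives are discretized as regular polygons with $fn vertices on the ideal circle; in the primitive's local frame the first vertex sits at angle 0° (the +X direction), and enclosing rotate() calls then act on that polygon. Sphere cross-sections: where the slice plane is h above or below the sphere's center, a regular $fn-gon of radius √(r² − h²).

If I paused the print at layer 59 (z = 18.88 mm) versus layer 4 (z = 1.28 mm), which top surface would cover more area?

Layer 59 (z = 18.88): the r=10.5 sphere contributes a regular 16-gon of circumradius √(10.5²−8.38²) = 6.327 (area = (16/2)·6.327²·sin(360°/16) = 122.54 mm²); the cylinder at (11.5, 5.5) does not reach this height (z outside [5, 18.5]); Subtracting the remaining from the first: none of the subtracted shapes is present at this height, so the r=10.5 sphere is unchanged — area = 122.54 mm². So its area = 122.54 mm². Layer 4 (z = 1.28): the sphere: section is a regular 16-gon, circumradius = √(r²−h²) = √(10.5²−9.22²) = 5.024 (area = (16/2)·5.024²·sin(360°/16) = 77.28 mm²); the cylinder at (11.5, 5.5) is absent (z outside [5, 18.5]); After the difference (first − rest): none of the subtracted shapes is present at this height, so the r=10.5 sphere is unchanged — area = 77.28 mm². So its area = 77.28 mm². Layer 59 is larger (122.54 vs 77.28 mm²).

layer 59 (z = 18.88 mm)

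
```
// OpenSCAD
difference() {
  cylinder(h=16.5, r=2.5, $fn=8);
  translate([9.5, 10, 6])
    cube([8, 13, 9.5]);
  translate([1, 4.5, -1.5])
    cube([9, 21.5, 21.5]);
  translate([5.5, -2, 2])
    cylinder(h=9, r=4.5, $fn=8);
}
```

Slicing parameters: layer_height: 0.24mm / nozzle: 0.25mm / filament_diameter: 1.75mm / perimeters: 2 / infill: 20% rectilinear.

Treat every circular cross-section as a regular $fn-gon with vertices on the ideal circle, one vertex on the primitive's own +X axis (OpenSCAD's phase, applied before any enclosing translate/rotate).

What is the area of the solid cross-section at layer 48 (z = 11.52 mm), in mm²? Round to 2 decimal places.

At z = 11.52 mm: the cylinder: section is a regular 8-gon, circumradius r=2.5 (area = (8/2)·2.500²·sin(360°/8) = 17.68 mm²); the 8×13 cube at (9.5, 10) contributes its full rectangle (area 104.00 mm²); the 9×21.5 cube at (1, 4.5) contributes its full rectangle (area 193.50 mm²); the cylinder at (5.5, -2) does not reach this height (z outside [2, 11]); After the difference (first − rest): starting from the r=2.5 cylinder (17.68 mm²), the 8×13 cube at (9.5, 10) misses the remaining region (no effect); the 9×21.5 cube at (1, 4.5) misses the remaining region (no effect) — area = 17.68 mm². Overall, the cross-section is a single solid region. Net area = 17.68 mm².

17.68 mm²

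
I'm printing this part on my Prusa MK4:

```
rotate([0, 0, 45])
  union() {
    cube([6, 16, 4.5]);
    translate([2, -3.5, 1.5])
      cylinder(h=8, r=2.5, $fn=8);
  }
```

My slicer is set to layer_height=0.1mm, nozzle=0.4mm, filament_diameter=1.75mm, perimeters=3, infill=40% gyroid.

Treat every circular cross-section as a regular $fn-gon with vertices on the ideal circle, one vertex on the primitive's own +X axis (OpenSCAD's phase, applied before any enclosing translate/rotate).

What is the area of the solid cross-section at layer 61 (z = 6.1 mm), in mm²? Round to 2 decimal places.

17.68 mm²

At z = 6.1 mm: the cube is absent (z outside [0, 4.5]); the cylinder at (2, -3.5): section is a regular 8-gon, circumradius r=2.5 (area = (8/2)·2.500²·sin(360°/8) = 17.68 mm²); Combining (union): only the r=2.5 cylinder at (2, -3.5) is present, so the union is just that shape — area = 17.68 mm²; (rotated 45° about Z; rotation is an isometry so areas/perimeters/island counts are preserved). Overall, the cross-section is a single solid region. Net area = 17.68 mm².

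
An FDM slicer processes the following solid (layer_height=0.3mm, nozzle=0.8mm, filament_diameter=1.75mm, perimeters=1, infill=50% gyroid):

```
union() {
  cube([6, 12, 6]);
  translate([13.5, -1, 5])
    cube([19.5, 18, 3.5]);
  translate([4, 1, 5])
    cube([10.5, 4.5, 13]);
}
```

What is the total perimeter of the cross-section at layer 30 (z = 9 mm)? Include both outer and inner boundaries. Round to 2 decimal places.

At z = 9 mm: the cube is not intersected at this z (z outside [0, 6]); the cube at (13.5, -1) is not intersected at this z (z outside [5, 8.5]); the cube at (4, 1) is present — its section is the full 10.5×4.5 rectangle (perimeter 30.00 mm); Combining (union): only the 10.5×4.5 cube at (4, 1) is present, so the union is just that shape — boundary = 30.00 mm. Overall, the cross-section is a single solid region. Total boundary length (outer) = 30.00 mm.

30.00 mm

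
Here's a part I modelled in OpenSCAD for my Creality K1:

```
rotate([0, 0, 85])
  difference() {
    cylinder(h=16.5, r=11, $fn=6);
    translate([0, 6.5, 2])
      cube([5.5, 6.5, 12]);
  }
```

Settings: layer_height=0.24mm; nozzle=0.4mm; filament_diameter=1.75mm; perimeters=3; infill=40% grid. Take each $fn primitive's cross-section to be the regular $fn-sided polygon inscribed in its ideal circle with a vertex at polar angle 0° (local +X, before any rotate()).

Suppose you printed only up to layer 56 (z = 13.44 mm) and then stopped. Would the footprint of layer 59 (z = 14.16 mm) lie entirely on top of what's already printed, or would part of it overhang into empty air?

Compare the two slices. At z = 13.44: the r=11 cylinder gives a regular 6-gon of circumradius 11 (constant along its height) (area = (6/2)·11.000²·sin(360°/6) = 314.37 mm²); the 5.5×6.5 cube at (0, 6.5) contributes its full rectangle (area 35.75 mm²); After the difference (first − rest): starting from the r=11 cylinder (314.37 mm²), the 5.5×6.5 cube at (0, 6.5) partially overlaps it — only the 16.64 mm² overlap (of its 35.75 mm²) is removed, clipping the outline — area = 297.72 mm²; (whole slice rotated 85° about Z — lengths, areas and connectivity unchanged). At z = 14.16: the r=11 cylinder contributes a regular 6-gon of circumradius 11 (area = (6/2)·11.000²·sin(360°/6) = 314.37 mm²); the cube at (0, 6.5) is not intersected at this z (z outside [2, 14]); Taking the first minus the rest: none of the subtracted shapes is present at this height, so the r=11 cylinder is unchanged — area = 314.37 mm²; (whole slice rotated 85° about Z — lengths, areas and connectivity unchanged). Checking containment: at z = 14.16 the cross-section extends beyond the z = 13.44 cross-section by about 16.64 mm².

part overhangs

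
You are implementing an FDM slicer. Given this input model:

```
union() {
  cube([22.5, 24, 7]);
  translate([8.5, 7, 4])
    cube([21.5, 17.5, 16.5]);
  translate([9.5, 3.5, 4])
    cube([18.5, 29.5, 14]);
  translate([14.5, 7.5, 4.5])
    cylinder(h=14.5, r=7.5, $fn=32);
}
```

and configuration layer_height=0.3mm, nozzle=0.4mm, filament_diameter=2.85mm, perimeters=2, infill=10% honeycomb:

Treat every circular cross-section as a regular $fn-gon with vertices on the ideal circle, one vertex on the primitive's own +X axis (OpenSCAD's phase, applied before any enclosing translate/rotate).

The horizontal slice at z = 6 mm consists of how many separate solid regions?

1

At z = 6 mm: the 22.5×24 cube contributes its full rectangle; the 21.5×17.5 cube at (8.5, 7) contributes its full rectangle; the 18.5×29.5 cube at (9.5, 3.5) contributes its full rectangle; the r=7.5 cylinder at (14.5, 7.5) gives a regular 32-gon of circumradius 7.5 (constant along its height); Combining (union): the regions partially overlap (shared area 782.83 mm²), so overlapping operands fuse into one piece — 1 connected region. The result has 1 disconnected region.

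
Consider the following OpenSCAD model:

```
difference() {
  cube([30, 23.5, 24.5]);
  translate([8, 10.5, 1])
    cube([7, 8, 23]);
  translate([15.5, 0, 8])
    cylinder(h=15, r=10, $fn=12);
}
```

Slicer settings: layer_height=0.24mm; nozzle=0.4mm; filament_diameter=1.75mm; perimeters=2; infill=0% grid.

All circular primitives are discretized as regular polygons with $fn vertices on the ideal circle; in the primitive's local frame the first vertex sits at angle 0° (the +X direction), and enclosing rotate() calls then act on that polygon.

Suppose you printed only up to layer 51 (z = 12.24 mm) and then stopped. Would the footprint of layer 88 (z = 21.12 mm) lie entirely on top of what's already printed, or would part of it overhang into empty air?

Compare the two slices. At z = 12.24: the 30×23.5 cube contributes its full rectangle (area 705.00 mm²); the cube at (8, 10.5) is present — its section is the full 7×8 rectangle (area 56.00 mm²); the cylinder at (15.5, 0): section is a regular 12-gon, circumradius r=10 (area = (12/2)·10.000²·sin(360°/12) = 300.00 mm²); Taking the first minus the rest: starting from the 30×23.5 cube (705.00 mm²), the 7×8 cube at (8, 10.5) lies wholly inside it (removes its full 56.00 mm² and its 30.00 mm outline becomes a hole wall); the r=10 cylinder at (15.5, 0) partially overlaps it — only the 150.00 mm² overlap (of its 300.00 mm²) is removed, clipping the outline — area = 499.00 mm². At z = 21.12: the cube (footprint 30×23.5) is included at this height (area 705.00 mm²); the cube at (8, 10.5) is present — its section is the full 7×8 rectangle (area 56.00 mm²); the cylinder at (15.5, 0): section is a regular 12-gon, circumradius r=10 (area = (12/2)·10.000²·sin(360°/12) = 300.00 mm²); After the difference (first − rest): starting from the 30×23.5 cube (705.00 mm²), the 7×8 cube at (8, 10.5) lies wholly inside it (removes its full 56.00 mm² and its 30.00 mm outline becomes a hole wall); the r=10 cylinder at (15.5, 0) partially overlaps it — only the 150.00 mm² overlap (of its 300.00 mm²) is removed, clipping the outline — area = 499.00 mm². Checking containment: the cross-section at z = 21.12 is a subset of the cross-section at z = 12.24.

entirely on top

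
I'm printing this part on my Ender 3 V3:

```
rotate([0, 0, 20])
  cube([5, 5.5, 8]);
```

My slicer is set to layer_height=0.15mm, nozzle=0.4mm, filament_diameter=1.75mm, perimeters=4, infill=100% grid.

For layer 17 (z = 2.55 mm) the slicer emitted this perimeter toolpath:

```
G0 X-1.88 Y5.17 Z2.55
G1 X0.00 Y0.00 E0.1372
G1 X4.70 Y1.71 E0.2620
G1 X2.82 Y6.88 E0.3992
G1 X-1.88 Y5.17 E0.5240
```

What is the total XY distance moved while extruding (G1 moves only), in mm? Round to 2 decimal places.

Sum the Euclidean lengths of each G1 segment: total = 21.01 mm.

21.01 mm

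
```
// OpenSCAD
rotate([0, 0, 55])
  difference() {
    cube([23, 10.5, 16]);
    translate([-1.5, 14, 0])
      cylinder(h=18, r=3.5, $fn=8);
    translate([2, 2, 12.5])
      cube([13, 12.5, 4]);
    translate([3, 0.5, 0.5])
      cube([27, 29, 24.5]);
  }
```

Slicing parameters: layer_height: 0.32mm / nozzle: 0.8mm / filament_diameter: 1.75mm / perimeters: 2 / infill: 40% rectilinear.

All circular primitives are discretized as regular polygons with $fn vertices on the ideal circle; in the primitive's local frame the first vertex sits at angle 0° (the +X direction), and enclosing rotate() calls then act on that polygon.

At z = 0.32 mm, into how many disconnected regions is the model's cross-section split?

At z = 0.32 mm: the 23×10.5 cube contributes its full rectangle; the r=3.5 cylinder at (-1.5, 14) gives a regular 8-gon of circumradius 3.5 (constant along its height); the cube at (2, 2) does not reach this height (z outside [12.5, 16.5]); the cube at (3, 0.5) is not intersected at this z (z outside [0.5, 25]); Subtracting the remaining from the first: starting from the 23×10.5 cube, the r=3.5 cylinder at (-1.5, 14) misses the remaining region (no effect) — 1 connected region; (rotated 55° about Z; rotation is an isometry so areas/perimeters/island counts are preserved). The result has 1 disconnected region.

1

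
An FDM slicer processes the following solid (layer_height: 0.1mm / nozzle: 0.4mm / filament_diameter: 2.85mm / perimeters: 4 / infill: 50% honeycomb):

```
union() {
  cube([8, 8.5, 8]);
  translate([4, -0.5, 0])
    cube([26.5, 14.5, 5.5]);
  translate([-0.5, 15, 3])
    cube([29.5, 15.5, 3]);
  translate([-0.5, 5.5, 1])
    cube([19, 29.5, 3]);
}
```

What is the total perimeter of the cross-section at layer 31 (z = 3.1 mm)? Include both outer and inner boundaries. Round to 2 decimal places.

154.00 mm

At z = 3.1 mm: the cube (footprint 8×8.5) is included at this height (perimeter 33.00 mm); the cube at (4, -0.5) (footprint 26.5×14.5) is included at this height (perimeter 82.00 mm); the 29.5×15.5 cube at (-0.5, 15) contributes its full rectangle (perimeter 90.00 mm); the cube at (-0.5, 5.5) (footprint 19×29.5) is included at this height (perimeter 97.00 mm); Combining (union): the regions partially overlap (shared area 463.75 mm²), so the edge portions inside another operand are dropped and the merged outline is re-measured after clipping — boundary = 154.00 mm. Overall, the cross-section is a single solid region. Total boundary length (outer) = 154.00 mm.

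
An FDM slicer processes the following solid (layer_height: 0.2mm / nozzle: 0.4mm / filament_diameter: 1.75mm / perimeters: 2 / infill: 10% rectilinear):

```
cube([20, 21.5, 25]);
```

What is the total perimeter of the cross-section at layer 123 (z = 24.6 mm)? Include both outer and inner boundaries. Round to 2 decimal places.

83.00 mm

At z = 24.6 mm: the cube (footprint 20×21.5) is included at this height (perimeter 83.00 mm). Overall, the cross-section is a single solid region. Total boundary length (outer) = 83.00 mm.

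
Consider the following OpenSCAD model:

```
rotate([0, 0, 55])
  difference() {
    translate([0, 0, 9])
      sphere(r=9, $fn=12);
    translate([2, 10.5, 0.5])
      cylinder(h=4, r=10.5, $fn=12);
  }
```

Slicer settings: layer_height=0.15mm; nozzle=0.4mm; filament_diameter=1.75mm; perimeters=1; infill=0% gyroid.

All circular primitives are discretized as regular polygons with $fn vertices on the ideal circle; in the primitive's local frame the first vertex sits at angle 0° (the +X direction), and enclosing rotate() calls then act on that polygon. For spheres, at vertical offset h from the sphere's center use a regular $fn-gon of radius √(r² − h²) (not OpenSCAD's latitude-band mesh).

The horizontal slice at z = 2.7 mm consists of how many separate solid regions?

1

At z = 2.7 mm: the sphere: section is a regular 12-gon, circumradius = √(r²−h²) = √(9²−6.3²) = 6.427; the r=10.5 cylinder at (2, 10.5) contributes a regular 12-gon of circumradius 10.5; Taking the first minus the rest: starting from the r=9 sphere, the r=10.5 cylinder at (2, 10.5) partially overlaps it — only the 48.56 mm² overlap (of its 330.75 mm²) is removed, clipping the outline — 1 connected region; (rotated 55° about Z; rotation is an isometry so areas/perimeters/island counts are preserved). The result has 1 disconnected region.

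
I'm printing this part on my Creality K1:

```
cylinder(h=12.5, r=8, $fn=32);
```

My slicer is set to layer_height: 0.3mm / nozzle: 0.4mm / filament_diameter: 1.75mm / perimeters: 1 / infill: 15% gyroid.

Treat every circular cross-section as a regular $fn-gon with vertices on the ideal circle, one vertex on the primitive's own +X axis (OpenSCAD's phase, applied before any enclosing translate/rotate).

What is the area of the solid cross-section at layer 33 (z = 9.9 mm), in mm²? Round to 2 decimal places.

199.77 mm²

At z = 9.9 mm: the r=8 cylinder contributes a regular 32-gon of circumradius 8 (area = (32/2)·8.000²·sin(360°/32) = 199.77 mm²). Overall, the cross-section is a single solid region. Net area = 199.77 mm².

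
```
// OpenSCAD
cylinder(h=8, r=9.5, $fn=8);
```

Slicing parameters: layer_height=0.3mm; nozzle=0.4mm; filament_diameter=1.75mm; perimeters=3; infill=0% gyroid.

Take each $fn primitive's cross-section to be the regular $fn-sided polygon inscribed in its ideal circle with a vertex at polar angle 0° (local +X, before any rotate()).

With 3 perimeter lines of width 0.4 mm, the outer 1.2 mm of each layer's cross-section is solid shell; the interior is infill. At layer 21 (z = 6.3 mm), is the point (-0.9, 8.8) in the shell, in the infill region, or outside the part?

At z = 6.3 mm: the r=9.5 cylinder gives a regular 8-gon of circumradius 9.5 (constant along its height). Overall, the cross-section is a single solid region. The nearest boundary edge runs (0.00, 9.50)→(-6.72, 6.72); distance from the point to it = 0.30 mm. The point is inside the cross-section, 0.30 mm from the nearest boundary — within the 1.2 mm shell band (3 × 0.4).

shell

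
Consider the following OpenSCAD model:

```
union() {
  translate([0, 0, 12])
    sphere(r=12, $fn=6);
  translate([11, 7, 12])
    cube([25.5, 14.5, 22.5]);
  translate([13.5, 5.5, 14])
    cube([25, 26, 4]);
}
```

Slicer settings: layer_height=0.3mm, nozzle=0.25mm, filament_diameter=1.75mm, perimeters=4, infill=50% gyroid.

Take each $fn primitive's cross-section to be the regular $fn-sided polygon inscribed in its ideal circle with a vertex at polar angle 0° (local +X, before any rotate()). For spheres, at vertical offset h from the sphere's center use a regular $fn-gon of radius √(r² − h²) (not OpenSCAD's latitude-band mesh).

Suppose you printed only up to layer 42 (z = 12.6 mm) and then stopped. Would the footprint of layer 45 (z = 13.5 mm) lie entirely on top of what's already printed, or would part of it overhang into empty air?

Compare the two slices. At z = 12.6: the sphere: section is a regular 6-gon, circumradius = √(r²−h²) = √(12²−0.6²) = 11.985 (area = (6/2)·11.985²·sin(360°/6) = 373.19 mm²); the 25.5×14.5 cube at (11, 7) contributes its full rectangle (area 369.75 mm²); the cube at (13.5, 5.5) does not reach this height (z outside [14, 18]); Combining (union): the 2 present regions are separate (no shared area or edge), so areas and boundary lengths simply add and each stays a separate island — area = 742.94 mm². At z = 13.5: the sphere: section is a regular 6-gon, circumradius = √(r²−h²) = √(12²−1.5²) = 11.906 (area = (6/2)·11.906²·sin(360°/6) = 368.28 mm²); the 25.5×14.5 cube at (11, 7) contributes its full rectangle (area 369.75 mm²); the cube at (13.5, 5.5) is not intersected at this z (z outside [14, 18]); Merging all regions: the 2 present regions are separate (no shared area or edge), so areas and boundary lengths simply add and each stays a separate island — area = 738.03 mm². Checking containment: the cross-section at z = 13.5 is a subset of the cross-section at z = 12.6.

entirely on top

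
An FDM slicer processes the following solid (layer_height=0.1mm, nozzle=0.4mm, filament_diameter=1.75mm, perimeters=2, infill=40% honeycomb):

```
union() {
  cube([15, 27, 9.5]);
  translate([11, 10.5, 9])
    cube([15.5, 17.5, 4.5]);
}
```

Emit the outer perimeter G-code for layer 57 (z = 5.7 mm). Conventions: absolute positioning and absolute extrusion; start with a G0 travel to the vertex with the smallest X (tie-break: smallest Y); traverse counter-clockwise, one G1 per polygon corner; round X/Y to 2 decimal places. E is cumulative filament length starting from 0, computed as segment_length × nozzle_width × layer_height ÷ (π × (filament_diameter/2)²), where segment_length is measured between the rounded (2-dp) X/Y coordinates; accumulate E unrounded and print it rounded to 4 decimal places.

G0 X0.00 Y0.00 Z5.70
G1 X15.00 Y0.00 E0.2495
G1 X15.00 Y27.00 E0.6985
G1 X0.00 Y27.00 E0.9479
G1 X0.00 Y0.00 E1.3969

At z = 5.7 mm: the 15×27 cube contributes its full rectangle; the cube at (11, 10.5) is absent (z outside [9, 13.5]); Combining (union): only the 15×27 cube is present, so the union is just that shape — 1 connected region. The outline is a single polygon with 4 vertices. Extrusion per mm of travel: 0.4 × 0.1 / (π × 0.875²) = 0.016630. Accumulating E over each segment gives final E = 1.3969.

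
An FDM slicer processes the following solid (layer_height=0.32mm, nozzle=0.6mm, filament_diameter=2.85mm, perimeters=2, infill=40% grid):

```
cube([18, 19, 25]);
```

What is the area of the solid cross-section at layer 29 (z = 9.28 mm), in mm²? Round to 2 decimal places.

342.00 mm²

At z = 9.28 mm: the cube is present — its section is the full 18×19 rectangle (area 342.00 mm²). Overall, the cross-section is a single solid region. Net area = 342.00 mm².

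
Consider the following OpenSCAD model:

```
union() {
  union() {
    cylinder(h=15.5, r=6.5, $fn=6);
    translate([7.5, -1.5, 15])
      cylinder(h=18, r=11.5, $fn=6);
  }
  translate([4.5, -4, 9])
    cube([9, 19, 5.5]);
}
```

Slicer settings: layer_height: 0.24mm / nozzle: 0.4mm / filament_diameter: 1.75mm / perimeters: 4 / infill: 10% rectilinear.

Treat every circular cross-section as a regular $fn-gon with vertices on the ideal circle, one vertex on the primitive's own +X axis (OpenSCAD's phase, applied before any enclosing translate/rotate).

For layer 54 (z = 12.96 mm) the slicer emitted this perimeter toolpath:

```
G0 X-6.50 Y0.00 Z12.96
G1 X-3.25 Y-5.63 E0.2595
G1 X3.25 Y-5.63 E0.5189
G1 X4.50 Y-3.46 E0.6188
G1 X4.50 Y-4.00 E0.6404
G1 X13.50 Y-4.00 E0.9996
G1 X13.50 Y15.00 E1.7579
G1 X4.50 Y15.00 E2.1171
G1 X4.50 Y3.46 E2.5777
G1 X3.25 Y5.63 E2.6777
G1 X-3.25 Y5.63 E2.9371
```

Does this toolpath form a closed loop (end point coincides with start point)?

Start point (G0): (-6.50, 0.00). End point (last G1): the path does not return to the start — open.

no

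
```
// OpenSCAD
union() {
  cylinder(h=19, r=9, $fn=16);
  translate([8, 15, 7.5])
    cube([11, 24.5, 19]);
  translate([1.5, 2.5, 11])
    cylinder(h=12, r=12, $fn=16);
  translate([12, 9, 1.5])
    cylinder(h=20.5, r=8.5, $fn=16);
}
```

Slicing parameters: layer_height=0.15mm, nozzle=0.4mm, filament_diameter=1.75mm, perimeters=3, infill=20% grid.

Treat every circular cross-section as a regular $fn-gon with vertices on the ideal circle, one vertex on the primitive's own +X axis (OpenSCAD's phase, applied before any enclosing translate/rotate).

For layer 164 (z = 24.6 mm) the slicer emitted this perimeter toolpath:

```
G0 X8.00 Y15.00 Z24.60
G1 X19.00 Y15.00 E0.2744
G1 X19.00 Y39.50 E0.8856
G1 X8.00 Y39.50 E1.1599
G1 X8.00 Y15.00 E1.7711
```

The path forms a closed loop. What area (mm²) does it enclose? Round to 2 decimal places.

Apply the shoelace formula to the sequence of (X, Y) vertices; enclosed area = 269.50 mm².

269.50 mm²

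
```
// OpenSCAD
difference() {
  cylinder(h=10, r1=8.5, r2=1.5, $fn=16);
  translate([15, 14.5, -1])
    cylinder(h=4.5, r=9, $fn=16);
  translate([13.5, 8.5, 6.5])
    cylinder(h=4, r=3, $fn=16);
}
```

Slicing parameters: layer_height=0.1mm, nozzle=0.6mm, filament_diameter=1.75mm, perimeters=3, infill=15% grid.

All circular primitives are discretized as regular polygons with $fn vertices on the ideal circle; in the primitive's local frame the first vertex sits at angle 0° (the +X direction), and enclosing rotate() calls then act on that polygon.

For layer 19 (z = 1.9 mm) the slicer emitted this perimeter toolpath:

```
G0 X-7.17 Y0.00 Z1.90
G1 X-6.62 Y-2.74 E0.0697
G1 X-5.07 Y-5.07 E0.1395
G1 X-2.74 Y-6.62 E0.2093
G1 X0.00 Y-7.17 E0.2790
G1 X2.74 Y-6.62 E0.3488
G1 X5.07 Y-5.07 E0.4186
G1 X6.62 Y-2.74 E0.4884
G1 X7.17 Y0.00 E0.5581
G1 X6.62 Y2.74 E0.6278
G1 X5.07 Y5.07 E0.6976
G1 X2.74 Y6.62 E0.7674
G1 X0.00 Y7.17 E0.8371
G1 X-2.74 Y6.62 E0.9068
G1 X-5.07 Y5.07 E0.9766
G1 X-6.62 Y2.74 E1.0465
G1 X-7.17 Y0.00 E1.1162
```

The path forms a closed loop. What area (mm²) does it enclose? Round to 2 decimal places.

Apply the shoelace formula to the sequence of (X, Y) vertices; enclosed area = 157.27 mm².

157.27 mm²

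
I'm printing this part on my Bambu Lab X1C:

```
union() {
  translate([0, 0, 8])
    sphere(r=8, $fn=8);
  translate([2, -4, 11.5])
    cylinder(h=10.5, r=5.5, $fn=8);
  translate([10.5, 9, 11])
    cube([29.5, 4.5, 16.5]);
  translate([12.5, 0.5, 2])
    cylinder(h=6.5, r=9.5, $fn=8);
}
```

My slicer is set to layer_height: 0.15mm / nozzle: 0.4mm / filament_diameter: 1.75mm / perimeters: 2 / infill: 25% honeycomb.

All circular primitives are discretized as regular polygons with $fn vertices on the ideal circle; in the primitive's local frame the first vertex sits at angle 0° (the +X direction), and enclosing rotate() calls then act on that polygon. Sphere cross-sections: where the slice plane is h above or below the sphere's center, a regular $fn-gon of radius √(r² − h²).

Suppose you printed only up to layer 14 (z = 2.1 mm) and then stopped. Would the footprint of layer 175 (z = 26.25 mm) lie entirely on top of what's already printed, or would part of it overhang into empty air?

Compare the two slices. At z = 2.1: the sphere: section is a regular 8-gon, circumradius = √(r²−h²) = √(8²−5.9²) = 5.403 (area = (8/2)·5.403²·sin(360°/8) = 82.56 mm²); the cylinder at (2, -4) is not intersected at this z (z outside [11.5, 22]); the cube at (10.5, 9) does not reach this height (z outside [11, 27.5]); the r=9.5 cylinder at (12.5, 0.5) contributes a regular 8-gon of circumradius 9.5 (area = (8/2)·9.500²·sin(360°/8) = 255.27 mm²); Merging all regions: the regions partially overlap — summed areas 337.83 mm² minus the doubly-counted overlap 6.92 mm² gives 330.91 mm² — area = 330.91 mm². At z = 26.25: the sphere is absent (|z−center|=18.250 > r=8); the cylinder at (2, -4) does not reach this height (z outside [11.5, 22]); the cube at (10.5, 9) (footprint 29.5×4.5) is included at this height (area 132.75 mm²); the cylinder at (12.5, 0.5) is absent (z outside [2, 8.5]); Taking the union: only the 29.5×4.5 cube at (10.5, 9) is present, so the union is just that shape — area = 132.75 mm². Checking containment: at z = 26.25 the cross-section extends beyond the z = 2.1 cross-section by about 130.37 mm².

part overhangs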